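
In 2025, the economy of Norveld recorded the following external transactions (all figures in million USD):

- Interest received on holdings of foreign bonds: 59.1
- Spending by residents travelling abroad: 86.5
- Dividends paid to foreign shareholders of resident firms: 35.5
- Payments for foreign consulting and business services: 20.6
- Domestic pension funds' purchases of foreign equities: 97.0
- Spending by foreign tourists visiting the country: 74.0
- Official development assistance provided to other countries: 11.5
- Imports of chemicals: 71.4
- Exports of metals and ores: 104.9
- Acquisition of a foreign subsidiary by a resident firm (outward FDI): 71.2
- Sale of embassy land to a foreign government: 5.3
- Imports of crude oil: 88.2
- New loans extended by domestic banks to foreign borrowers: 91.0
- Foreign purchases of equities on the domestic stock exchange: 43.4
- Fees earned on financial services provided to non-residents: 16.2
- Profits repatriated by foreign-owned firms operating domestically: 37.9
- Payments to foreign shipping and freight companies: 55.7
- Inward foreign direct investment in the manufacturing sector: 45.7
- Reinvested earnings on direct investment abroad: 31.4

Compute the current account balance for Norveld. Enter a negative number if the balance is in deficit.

-121.7

Goods: 104.9 - 71.4 - 88.2 = -54.7
Services: -20.6 + 74.0 + 16.2 - 55.7 - 86.5 = -72.6
Primary income: -37.9 + 59.1 + 31.4 - 35.5 = 17.1
Secondary income: -11.5
Current account = (-54.7) + (-72.6) + 17.1 + (-11.5) = -121.7
(Excluded from the current account — financial account: domestic pension funds' purchases of foreign equities 97.0, acquisition of a foreign subsidiary by a resident firm (outward FDI) 71.2, new loans extended by domestic banks to foreign borrowers 91.0, foreign purchases of equities on the domestic stock exchange 43.4, inward foreign direct investment in the manufacturing sector 45.7; capital account: sale of embassy land to a foreign government 5.3.)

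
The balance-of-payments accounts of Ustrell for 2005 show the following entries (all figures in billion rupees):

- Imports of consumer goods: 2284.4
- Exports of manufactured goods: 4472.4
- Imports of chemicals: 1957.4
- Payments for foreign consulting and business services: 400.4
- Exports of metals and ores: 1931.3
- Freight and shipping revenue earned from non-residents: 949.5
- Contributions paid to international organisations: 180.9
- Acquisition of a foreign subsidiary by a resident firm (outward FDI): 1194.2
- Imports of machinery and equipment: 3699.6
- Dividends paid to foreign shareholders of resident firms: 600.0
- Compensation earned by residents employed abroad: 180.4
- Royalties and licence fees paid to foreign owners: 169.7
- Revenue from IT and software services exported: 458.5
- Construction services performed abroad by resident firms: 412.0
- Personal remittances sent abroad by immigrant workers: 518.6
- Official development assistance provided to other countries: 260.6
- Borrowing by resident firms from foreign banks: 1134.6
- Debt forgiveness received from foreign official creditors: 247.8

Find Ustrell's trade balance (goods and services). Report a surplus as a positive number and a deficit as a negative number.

Goods: -2284.4 + 4472.4 - 3699.6 - 1957.4 + 1931.3 = -1537.7
Services: 949.5 + 458.5 - 400.4 - 169.7 + 412.0 = 1249.9
Trade balance = -1537.7 + 1249.9 = -287.8
(Excluded from the trade balance — secondary income: contributions paid to international organisations 180.9, personal remittances sent abroad by immigrant workers 518.6, official development assistance provided to other countries 260.6; financial account: acquisition of a foreign subsidiary by a resident firm (outward FDI) 1194.2, borrowing by resident firms from foreign banks 1134.6; primary income: dividends paid to foreign shareholders of resident firms 600.0, compensation earned by residents employed abroad 180.4; capital account: debt forgiveness received from foreign official creditors 247.8.)

-287.8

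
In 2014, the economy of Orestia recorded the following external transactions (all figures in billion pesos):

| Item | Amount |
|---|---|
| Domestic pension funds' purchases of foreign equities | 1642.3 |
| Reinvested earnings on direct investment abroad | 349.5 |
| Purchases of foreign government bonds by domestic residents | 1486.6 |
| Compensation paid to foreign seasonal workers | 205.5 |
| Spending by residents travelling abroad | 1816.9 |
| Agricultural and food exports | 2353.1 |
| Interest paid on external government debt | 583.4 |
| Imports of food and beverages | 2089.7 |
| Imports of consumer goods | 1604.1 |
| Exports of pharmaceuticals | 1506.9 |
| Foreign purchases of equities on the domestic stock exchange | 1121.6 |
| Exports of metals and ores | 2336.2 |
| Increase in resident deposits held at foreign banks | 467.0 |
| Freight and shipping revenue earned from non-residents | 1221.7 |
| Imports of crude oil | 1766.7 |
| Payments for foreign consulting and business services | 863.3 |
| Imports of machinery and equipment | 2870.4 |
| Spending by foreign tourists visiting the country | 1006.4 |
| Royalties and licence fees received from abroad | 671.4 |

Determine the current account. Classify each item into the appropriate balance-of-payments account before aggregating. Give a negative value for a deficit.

-2354.8

Goods: 1506.9 - 1604.1 + 2336.2 - 2089.7 - 1766.7 - 2870.4 + 2353.1 = -2134.7
Services: -863.3 + 671.4 + 1221.7 + 1006.4 - 1816.9 = 219.3
Primary income: 349.5 - 205.5 - 583.4 = -439.4
Current account = (-2134.7) + 219.3 + (-439.4) = -2354.8
(Excluded from the current account — financial account: domestic pension funds' purchases of foreign equities 1642.3, purchases of foreign government bonds by domestic residents 1486.6, foreign purchases of equities on the domestic stock exchange 1121.6, increase in resident deposits held at foreign banks 467.0.)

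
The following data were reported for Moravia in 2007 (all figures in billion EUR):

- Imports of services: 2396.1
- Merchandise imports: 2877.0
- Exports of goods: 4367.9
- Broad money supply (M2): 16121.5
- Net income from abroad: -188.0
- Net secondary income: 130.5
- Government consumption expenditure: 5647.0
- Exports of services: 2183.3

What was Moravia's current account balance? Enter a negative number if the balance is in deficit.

1220.6

Goods balance = 4367.9 - 2877.0 = 1490.9
Services balance = 2183.3 - 2396.1 = -212.8
Trade balance (goods + services) = 1490.9 + (-212.8) = 1278.1
Net primary income = -188.0
Net secondary income = 130.5
Current account = 1278.1 + (-188.0) + 130.5 = 1220.6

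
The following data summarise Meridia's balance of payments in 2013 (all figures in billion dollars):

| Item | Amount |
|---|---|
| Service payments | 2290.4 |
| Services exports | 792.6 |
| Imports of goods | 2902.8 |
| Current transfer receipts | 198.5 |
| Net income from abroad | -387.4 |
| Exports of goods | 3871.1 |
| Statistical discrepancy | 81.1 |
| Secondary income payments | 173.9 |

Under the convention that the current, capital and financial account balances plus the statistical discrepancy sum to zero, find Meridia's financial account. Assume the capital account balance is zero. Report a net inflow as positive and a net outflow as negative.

811.2

Goods balance = 3871.1 - 2902.8 = 968.3
Services balance = 792.6 - 2290.4 = -1497.8
Trade balance (goods + services) = 968.3 + (-1497.8) = -529.5
Net primary income = -387.4
Net secondary income = 198.5 - 173.9 = 24.6
Current account = -529.5 + (-387.4) + 24.6 = -892.3
Financial account = -(-892.3 + 81.1) = 811.2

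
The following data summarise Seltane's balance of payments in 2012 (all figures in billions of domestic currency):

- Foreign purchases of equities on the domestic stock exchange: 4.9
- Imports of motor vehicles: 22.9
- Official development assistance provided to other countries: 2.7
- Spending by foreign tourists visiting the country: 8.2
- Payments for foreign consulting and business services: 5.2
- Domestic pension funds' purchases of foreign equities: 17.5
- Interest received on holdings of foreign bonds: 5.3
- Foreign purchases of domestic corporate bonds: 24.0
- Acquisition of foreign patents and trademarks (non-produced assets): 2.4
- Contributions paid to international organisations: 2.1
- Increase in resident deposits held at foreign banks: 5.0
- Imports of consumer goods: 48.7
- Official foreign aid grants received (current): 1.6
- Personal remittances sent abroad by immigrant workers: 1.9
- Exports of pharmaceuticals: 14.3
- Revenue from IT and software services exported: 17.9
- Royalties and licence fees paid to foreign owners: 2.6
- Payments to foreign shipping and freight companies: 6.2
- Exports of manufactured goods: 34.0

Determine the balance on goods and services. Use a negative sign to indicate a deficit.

-11.2

Goods: -48.7 + 34.0 + 14.3 - 22.9 = -23.3
Services: -5.2 - 6.2 + 17.9 + 8.2 - 2.6 = 12.1
Trade balance = -23.3 + 12.1 = -11.2
(Excluded from the trade balance — financial account: foreign purchases of equities on the domestic stock exchange 4.9, domestic pension funds' purchases of foreign equities 17.5, foreign purchases of domestic corporate bonds 24.0, increase in resident deposits held at foreign banks 5.0; secondary income: official development assistance provided to other countries 2.7, contributions paid to international organisations 2.1, official foreign aid grants received (current) 1.6, personal remittances sent abroad by immigrant workers 1.9; primary income: interest received on holdings of foreign bonds 5.3; capital account: acquisition of foreign patents and trademarks (non-produced assets) 2.4.)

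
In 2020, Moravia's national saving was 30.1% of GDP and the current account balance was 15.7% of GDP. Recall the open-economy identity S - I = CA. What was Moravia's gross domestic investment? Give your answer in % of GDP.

S - I = CA (net lending to the rest of the world).
I = S - CA = 30.1 - 15.7 = 14.4

14.4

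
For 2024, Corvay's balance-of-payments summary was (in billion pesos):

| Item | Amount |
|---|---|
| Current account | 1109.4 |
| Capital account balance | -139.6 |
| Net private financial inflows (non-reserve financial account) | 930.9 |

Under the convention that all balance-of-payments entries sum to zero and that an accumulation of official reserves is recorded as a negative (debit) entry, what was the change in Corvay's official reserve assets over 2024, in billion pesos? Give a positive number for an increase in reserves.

Official reserve transactions balance = -(1109.4 + (-139.6) + 930.9) = -1900.7
An accumulation of reserves is recorded as a debit (negative entry), so the change in the stock of reserves is the negative of that balance.
Change in official reserves = -(-1900.7) = 1900.7

1900.7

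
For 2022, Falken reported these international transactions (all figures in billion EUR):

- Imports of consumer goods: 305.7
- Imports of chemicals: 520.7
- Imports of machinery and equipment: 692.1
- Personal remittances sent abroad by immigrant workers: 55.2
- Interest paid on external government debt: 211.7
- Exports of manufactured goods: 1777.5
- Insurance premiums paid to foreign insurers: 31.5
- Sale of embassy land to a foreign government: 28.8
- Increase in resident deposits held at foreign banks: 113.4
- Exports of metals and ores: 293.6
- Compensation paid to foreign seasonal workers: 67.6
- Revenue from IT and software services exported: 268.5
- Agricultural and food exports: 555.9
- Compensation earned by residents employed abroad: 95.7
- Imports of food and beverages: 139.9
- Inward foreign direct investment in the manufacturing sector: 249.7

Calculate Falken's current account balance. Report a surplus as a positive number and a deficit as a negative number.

Goods: -520.7 + 555.9 + 293.6 - 305.7 + 1777.5 - 692.1 - 139.9 = 968.6
Services: -31.5 + 268.5 = 237.0
Primary income: -67.6 + 95.7 - 211.7 = -183.6
Secondary income: -55.2
Current account = 968.6 + 237.0 + (-183.6) + (-55.2) = 966.8
(Excluded from the current account — capital account: sale of embassy land to a foreign government 28.8; financial account: increase in resident deposits held at foreign banks 113.4, inward foreign direct investment in the manufacturing sector 249.7.)

966.8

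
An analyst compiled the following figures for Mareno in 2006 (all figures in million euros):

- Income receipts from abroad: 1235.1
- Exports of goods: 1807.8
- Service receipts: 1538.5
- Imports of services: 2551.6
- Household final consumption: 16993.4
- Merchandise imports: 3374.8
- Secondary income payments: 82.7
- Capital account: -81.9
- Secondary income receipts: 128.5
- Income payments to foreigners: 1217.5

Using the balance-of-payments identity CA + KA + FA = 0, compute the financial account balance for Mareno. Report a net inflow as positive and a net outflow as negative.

Goods balance = 1807.8 - 3374.8 = -1567.0
Services balance = 1538.5 - 2551.6 = -1013.1
Trade balance (goods + services) = -1567.0 + (-1013.1) = -2580.1
Net primary income = 1235.1 - 1217.5 = 17.6
Net secondary income = 128.5 - 82.7 = 45.8
Current account = -2580.1 + 17.6 + 45.8 = -2516.7
Financial account = -(-2516.7 + (-81.9)) = 2598.6

2598.6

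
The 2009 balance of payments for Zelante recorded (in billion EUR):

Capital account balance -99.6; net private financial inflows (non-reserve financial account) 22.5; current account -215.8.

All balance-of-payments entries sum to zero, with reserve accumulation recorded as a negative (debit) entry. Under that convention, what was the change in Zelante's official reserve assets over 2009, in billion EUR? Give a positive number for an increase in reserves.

Official reserve transactions balance = -((-215.8) + (-99.6) + 22.5) = 292.9
An accumulation of reserves is recorded as a debit (negative entry), so the change in the stock of reserves is the negative of that balance.
Change in official reserves = -(292.9) = -292.9

-292.9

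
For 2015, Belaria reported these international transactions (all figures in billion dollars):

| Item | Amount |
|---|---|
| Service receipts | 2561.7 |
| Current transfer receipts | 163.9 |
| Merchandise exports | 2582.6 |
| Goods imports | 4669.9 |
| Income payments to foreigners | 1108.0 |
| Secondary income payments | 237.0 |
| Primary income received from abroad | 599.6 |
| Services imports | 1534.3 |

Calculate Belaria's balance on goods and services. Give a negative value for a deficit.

Goods balance = 2582.6 - 4669.9 = -2087.3
Services balance = 2561.7 - 1534.3 = 1027.4
Trade balance (goods + services) = -2087.3 + 1027.4 = -1059.9

-1059.9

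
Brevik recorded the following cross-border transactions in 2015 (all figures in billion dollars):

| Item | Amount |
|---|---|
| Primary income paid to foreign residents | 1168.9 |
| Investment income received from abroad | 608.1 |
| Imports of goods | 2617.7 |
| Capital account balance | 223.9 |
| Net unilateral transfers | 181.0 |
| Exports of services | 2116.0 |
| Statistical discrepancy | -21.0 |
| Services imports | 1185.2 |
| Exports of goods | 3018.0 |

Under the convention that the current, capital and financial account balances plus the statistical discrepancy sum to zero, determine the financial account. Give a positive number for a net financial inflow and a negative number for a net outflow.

Goods balance = 3018.0 - 2617.7 = 400.3
Services balance = 2116.0 - 1185.2 = 930.8
Trade balance (goods + services) = 400.3 + 930.8 = 1331.1
Net primary income = 608.1 - 1168.9 = -560.8
Net secondary income = 181.0
Current account = 1331.1 + (-560.8) + 181.0 = 951.3
Financial account = -(951.3 + 223.9 + (-21.0)) = -1154.2

-1154.2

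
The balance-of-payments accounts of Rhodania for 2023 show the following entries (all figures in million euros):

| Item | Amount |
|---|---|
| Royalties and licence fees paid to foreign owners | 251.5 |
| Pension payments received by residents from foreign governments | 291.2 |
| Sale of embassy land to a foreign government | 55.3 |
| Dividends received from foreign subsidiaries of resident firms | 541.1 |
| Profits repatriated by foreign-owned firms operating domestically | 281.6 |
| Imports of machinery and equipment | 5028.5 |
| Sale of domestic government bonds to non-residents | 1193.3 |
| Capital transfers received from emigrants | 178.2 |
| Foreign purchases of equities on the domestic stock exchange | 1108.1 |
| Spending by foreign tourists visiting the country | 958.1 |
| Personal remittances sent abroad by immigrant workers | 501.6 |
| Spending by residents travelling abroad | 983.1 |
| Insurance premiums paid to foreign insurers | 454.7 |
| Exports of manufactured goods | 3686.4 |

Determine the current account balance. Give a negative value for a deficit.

-2024.2

Goods: -5028.5 + 3686.4 = -1342.1
Services: -983.1 - 251.5 + 958.1 - 454.7 = -731.2
Primary income: 541.1 - 281.6 = 259.5
Secondary income: 291.2 - 501.6 = -210.4
Current account = (-1342.1) + (-731.2) + 259.5 + (-210.4) = -2024.2
(Excluded from the current account — capital account: sale of embassy land to a foreign government 55.3, capital transfers received from emigrants 178.2; financial account: sale of domestic government bonds to non-residents 1193.3, foreign purchases of equities on the domestic stock exchange 1108.1.)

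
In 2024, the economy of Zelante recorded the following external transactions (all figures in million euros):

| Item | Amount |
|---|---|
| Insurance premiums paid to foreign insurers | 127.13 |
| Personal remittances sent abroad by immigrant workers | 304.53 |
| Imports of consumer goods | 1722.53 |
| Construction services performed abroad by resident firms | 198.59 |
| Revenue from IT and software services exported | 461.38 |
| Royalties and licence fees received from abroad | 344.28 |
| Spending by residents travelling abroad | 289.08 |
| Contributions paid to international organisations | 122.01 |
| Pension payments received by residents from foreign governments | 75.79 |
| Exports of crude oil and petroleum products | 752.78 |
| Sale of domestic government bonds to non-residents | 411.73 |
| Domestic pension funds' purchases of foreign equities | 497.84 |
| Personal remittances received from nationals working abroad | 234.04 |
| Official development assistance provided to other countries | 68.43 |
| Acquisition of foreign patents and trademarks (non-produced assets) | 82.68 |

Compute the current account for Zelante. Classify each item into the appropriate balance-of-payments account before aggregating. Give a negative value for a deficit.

-566.85

Goods: 752.78 - 1722.53 = -969.75
Services: -289.08 + 198.59 + 461.38 + 344.28 - 127.13 = 588.04
Secondary income: -68.43 - 122.01 + 75.79 - 304.53 + 234.04 = -185.14
Current account = (-969.75) + 588.04 + (-185.14) = -566.85
(Excluded from the current account — financial account: sale of domestic government bonds to non-residents 411.73, domestic pension funds' purchases of foreign equities 497.84; capital account: acquisition of foreign patents and trademarks (non-produced assets) 82.68.)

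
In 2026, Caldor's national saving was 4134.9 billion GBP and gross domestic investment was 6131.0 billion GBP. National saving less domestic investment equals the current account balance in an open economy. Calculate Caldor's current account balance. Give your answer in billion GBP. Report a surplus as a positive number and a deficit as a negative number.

CA = S - I = 4134.9 - 6131.0 = -1996.1

-1996.1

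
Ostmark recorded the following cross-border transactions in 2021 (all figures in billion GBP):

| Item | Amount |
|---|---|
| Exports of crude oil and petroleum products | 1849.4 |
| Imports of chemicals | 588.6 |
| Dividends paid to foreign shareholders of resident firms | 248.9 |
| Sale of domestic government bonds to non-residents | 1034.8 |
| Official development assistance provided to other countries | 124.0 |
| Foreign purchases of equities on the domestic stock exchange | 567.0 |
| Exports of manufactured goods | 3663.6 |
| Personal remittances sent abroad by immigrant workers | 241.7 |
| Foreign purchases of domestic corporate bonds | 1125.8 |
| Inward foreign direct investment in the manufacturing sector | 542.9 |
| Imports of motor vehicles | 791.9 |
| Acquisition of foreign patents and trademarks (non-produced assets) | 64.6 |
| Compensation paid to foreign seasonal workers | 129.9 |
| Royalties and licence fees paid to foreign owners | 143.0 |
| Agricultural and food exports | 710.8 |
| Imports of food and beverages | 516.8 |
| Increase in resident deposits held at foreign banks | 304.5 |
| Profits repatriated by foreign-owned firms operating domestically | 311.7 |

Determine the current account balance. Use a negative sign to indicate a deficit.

3127.3

Goods: -588.6 + 710.8 - 791.9 + 1849.4 - 516.8 + 3663.6 = 4326.5
Services: -143.0
Primary income: -248.9 - 129.9 - 311.7 = -690.5
Secondary income: -241.7 - 124.0 = -365.7
Current account = 4326.5 + (-143.0) + (-690.5) + (-365.7) = 3127.3
(Excluded from the current account — financial account: sale of domestic government bonds to non-residents 1034.8, foreign purchases of equities on the domestic stock exchange 567.0, foreign purchases of domestic corporate bonds 1125.8, inward foreign direct investment in the manufacturing sector 542.9, increase in resident deposits held at foreign banks 304.5; capital account: acquisition of foreign patents and trademarks (non-produced assets) 64.6.)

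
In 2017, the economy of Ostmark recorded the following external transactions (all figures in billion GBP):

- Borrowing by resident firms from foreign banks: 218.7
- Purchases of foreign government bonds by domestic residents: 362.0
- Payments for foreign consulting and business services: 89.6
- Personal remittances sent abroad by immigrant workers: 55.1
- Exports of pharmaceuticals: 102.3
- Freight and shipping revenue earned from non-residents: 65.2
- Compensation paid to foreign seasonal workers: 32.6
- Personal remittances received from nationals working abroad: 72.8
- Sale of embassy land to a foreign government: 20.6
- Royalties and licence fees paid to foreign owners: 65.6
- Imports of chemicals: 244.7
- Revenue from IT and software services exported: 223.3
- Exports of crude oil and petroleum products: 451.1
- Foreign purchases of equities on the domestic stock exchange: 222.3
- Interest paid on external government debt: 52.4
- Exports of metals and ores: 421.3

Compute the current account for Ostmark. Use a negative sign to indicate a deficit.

Goods: -244.7 + 102.3 + 421.3 + 451.1 = 730.0
Services: -89.6 - 65.6 + 65.2 + 223.3 = 133.3
Primary income: -52.4 - 32.6 = -85.0
Secondary income: -55.1 + 72.8 = 17.7
Current account = 730.0 + 133.3 + (-85.0) + 17.7 = 796.0
(Excluded from the current account — financial account: borrowing by resident firms from foreign banks 218.7, purchases of foreign government bonds by domestic residents 362.0, foreign purchases of equities on the domestic stock exchange 222.3; capital account: sale of embassy land to a foreign government 20.6.)

796.0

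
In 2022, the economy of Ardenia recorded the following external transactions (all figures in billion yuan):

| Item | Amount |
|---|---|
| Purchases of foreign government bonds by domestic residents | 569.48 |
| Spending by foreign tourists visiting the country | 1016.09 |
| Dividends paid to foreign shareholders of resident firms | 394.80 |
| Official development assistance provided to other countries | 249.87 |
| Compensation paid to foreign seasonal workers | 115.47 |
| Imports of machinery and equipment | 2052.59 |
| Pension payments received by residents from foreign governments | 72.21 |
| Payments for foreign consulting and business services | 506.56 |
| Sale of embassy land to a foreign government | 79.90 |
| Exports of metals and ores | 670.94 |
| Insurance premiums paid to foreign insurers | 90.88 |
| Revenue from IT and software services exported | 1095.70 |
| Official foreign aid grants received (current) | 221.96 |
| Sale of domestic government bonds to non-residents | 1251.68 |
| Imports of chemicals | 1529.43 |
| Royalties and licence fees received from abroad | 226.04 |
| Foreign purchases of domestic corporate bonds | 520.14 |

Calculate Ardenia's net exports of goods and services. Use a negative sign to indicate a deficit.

Goods: -1529.43 - 2052.59 + 670.94 = -2911.08
Services: 1016.09 + 1095.70 - 90.88 + 226.04 - 506.56 = 1740.39
Trade balance = -2911.08 + 1740.39 = -1170.69
(Excluded from the trade balance — financial account: purchases of foreign government bonds by domestic residents 569.48, sale of domestic government bonds to non-residents 1251.68, foreign purchases of domestic corporate bonds 520.14; primary income: dividends paid to foreign shareholders of resident firms 394.80, compensation paid to foreign seasonal workers 115.47; secondary income: official development assistance provided to other countries 249.87, pension payments received by residents from foreign governments 72.21, official foreign aid grants received (current) 221.96; capital account: sale of embassy land to a foreign government 79.90.)

-1170.69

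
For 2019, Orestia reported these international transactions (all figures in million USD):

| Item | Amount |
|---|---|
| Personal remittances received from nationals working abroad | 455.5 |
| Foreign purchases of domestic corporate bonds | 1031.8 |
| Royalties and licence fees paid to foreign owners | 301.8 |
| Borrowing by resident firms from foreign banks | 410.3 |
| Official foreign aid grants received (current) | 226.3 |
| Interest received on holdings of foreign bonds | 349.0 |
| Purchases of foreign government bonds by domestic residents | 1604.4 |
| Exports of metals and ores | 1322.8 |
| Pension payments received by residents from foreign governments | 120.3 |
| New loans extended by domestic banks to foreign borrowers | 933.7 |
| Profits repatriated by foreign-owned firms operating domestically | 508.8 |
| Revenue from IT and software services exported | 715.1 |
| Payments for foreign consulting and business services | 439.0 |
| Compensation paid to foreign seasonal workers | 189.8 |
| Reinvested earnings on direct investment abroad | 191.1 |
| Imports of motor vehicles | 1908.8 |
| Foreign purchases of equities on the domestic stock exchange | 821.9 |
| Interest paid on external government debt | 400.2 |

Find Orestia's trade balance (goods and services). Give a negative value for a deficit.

Goods: -1908.8 + 1322.8 = -586.0
Services: -301.8 + 715.1 - 439.0 = -25.7
Trade balance = -586.0 + (-25.7) = -611.7
(Excluded from the trade balance — secondary income: personal remittances received from nationals working abroad 455.5, official foreign aid grants received (current) 226.3, pension payments received by residents from foreign governments 120.3; financial account: foreign purchases of domestic corporate bonds 1031.8, borrowing by resident firms from foreign banks 410.3, purchases of foreign government bonds by domestic residents 1604.4, new loans extended by domestic banks to foreign borrowers 933.7, foreign purchases of equities on the domestic stock exchange 821.9; primary income: interest received on holdings of foreign bonds 349.0, profits repatriated by foreign-owned firms operating domestically 508.8, compensation paid to foreign seasonal workers 189.8, reinvested earnings on direct investment abroad 191.1, interest paid on external government debt 400.2.)

-611.7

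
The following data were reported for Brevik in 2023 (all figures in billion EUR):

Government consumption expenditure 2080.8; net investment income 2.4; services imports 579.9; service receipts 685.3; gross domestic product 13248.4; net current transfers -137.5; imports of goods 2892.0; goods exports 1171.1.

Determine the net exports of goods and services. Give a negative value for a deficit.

-1615.5

Goods balance = 1171.1 - 2892.0 = -1720.9
Services balance = 685.3 - 579.9 = 105.4
Trade balance (goods + services) = -1720.9 + 105.4 = -1615.5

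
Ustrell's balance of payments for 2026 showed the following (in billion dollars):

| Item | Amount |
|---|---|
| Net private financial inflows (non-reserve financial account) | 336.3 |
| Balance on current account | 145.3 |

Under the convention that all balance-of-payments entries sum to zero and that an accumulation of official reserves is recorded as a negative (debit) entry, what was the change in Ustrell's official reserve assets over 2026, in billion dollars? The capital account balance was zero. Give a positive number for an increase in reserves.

Official reserve transactions balance = -(145.3 + 336.3) = -481.6
An accumulation of reserves is recorded as a debit (negative entry), so the change in the stock of reserves is the negative of that balance.
Change in official reserves = -(-481.6) = 481.6

481.6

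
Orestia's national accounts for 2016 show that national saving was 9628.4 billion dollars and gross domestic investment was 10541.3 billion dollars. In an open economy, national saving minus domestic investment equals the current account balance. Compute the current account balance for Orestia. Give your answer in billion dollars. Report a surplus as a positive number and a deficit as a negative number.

-912.9

CA = S - I = 9628.4 - 10541.3 = -912.9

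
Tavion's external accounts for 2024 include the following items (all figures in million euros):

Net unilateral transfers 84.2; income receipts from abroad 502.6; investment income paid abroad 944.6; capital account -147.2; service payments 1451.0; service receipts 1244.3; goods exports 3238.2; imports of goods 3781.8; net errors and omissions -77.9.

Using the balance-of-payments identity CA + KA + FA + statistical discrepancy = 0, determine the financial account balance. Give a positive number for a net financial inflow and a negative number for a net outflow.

1333.2

Goods balance = 3238.2 - 3781.8 = -543.6
Services balance = 1244.3 - 1451.0 = -206.7
Trade balance (goods + services) = -543.6 + (-206.7) = -750.3
Net primary income = 502.6 - 944.6 = -442.0
Net secondary income = 84.2
Current account = -750.3 + (-442.0) + 84.2 = -1108.1
Financial account = -(-1108.1 + (-147.2) + (-77.9)) = 1333.2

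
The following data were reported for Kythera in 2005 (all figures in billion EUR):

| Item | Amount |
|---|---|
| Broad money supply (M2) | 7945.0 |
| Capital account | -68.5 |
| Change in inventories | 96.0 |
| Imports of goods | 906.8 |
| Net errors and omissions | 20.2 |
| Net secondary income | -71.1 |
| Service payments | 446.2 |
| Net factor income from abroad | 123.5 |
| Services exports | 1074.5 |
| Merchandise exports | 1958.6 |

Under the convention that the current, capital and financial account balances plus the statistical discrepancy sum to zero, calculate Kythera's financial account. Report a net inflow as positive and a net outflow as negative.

-1684.2

Goods balance = 1958.6 - 906.8 = 1051.8
Services balance = 1074.5 - 446.2 = 628.3
Trade balance (goods + services) = 1051.8 + 628.3 = 1680.1
Net primary income = 123.5
Net secondary income = -71.1
Current account = 1680.1 + 123.5 + (-71.1) = 1732.5
Financial account = -(1732.5 + (-68.5) + 20.2) = -1684.2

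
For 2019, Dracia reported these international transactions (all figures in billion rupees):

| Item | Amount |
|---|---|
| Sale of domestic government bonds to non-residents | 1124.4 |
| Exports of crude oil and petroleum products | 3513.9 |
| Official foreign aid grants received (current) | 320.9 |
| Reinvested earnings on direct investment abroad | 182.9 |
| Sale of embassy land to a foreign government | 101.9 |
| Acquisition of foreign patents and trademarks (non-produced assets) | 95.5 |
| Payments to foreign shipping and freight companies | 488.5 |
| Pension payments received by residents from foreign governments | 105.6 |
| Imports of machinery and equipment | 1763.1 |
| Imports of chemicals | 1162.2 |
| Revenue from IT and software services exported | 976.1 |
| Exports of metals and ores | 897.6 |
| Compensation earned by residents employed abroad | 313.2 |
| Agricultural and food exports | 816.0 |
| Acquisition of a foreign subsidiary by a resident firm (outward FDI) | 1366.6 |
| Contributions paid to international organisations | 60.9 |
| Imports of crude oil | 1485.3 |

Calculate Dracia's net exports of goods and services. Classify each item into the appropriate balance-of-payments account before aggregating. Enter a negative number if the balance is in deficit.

1304.5

Goods: 816.0 + 3513.9 + 897.6 - 1162.2 - 1485.3 - 1763.1 = 816.9
Services: 976.1 - 488.5 = 487.6
Trade balance = 816.9 + 487.6 = 1304.5
(Excluded from the trade balance — financial account: sale of domestic government bonds to non-residents 1124.4, acquisition of a foreign subsidiary by a resident firm (outward FDI) 1366.6; secondary income: official foreign aid grants received (current) 320.9, pension payments received by residents from foreign governments 105.6, contributions paid to international organisations 60.9; primary income: reinvested earnings on direct investment abroad 182.9, compensation earned by residents employed abroad 313.2; capital account: sale of embassy land to a foreign government 101.9, acquisition of foreign patents and trademarks (non-produced assets) 95.5.)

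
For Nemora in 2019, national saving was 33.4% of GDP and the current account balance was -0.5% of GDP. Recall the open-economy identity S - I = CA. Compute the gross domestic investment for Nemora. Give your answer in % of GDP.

S - I = CA (net lending to the rest of the world).
I = S - CA = 33.4 - (-0.5) = 33.9

33.9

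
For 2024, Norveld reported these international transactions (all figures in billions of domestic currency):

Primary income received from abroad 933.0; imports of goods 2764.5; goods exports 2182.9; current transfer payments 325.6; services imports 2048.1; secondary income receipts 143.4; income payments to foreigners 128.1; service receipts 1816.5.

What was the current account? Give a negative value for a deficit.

-190.5

Goods balance = 2182.9 - 2764.5 = -581.6
Services balance = 1816.5 - 2048.1 = -231.6
Trade balance (goods + services) = -581.6 + (-231.6) = -813.2
Net primary income = 933.0 - 128.1 = 804.9
Net secondary income = 143.4 - 325.6 = -182.2
Current account = -813.2 + 804.9 + (-182.2) = -190.5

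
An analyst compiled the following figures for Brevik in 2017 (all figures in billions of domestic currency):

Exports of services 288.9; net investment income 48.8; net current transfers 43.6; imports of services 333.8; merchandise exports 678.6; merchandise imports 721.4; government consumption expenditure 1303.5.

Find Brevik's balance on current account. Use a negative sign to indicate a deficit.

4.7

Goods balance = 678.6 - 721.4 = -42.8
Services balance = 288.9 - 333.8 = -44.9
Trade balance (goods + services) = -42.8 + (-44.9) = -87.7
Net primary income = 48.8
Net secondary income = 43.6
Current account = -87.7 + 48.8 + 43.6 = 4.7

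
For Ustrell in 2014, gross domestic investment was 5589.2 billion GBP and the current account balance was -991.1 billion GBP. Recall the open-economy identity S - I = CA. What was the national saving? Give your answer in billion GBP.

4598.1

S = I + CA = 5589.2 + (-991.1) = 4598.1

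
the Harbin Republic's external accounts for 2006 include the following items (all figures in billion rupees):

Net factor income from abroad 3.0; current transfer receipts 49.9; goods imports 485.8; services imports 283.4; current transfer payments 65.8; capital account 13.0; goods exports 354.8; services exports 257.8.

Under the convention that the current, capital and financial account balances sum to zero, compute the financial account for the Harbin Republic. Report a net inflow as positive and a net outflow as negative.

Goods balance = 354.8 - 485.8 = -131.0
Services balance = 257.8 - 283.4 = -25.6
Trade balance (goods + services) = -131.0 + (-25.6) = -156.6
Net primary income = 3.0
Net secondary income = 49.9 - 65.8 = -15.9
Current account = -156.6 + 3.0 + (-15.9) = -169.5
Financial account = -(-169.5 + 13.0) = 156.5

156.5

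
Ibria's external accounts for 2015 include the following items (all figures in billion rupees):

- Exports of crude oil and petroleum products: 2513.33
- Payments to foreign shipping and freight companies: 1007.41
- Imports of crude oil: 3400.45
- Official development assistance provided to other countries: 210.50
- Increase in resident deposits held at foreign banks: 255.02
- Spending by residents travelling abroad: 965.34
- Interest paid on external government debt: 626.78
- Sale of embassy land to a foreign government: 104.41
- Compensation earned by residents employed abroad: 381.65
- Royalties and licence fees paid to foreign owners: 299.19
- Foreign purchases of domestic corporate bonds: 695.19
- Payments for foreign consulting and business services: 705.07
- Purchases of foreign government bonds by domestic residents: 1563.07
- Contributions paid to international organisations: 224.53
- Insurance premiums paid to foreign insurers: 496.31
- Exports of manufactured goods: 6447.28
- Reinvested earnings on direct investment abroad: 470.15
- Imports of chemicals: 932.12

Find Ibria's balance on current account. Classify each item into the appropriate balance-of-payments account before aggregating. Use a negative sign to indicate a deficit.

944.71

Goods: -3400.45 + 2513.33 + 6447.28 - 932.12 = 4628.04
Services: -299.19 - 496.31 - 1007.41 - 705.07 - 965.34 = -3473.32
Primary income: -626.78 + 381.65 + 470.15 = 225.02
Secondary income: -224.53 - 210.50 = -435.03
Current account = 4628.04 + (-3473.32) + 225.02 + (-435.03) = 944.71
(Excluded from the current account — financial account: increase in resident deposits held at foreign banks 255.02, foreign purchases of domestic corporate bonds 695.19, purchases of foreign government bonds by domestic residents 1563.07; capital account: sale of embassy land to a foreign government 104.41.)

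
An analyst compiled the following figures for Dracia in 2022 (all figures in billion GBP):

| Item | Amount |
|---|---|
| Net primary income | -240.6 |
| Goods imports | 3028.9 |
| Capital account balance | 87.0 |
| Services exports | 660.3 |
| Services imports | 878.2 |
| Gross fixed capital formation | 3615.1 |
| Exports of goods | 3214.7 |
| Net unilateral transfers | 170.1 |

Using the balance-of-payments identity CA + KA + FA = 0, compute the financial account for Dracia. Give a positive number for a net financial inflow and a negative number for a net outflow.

15.6

Goods balance = 3214.7 - 3028.9 = 185.8
Services balance = 660.3 - 878.2 = -217.9
Trade balance (goods + services) = 185.8 + (-217.9) = -32.1
Net primary income = -240.6
Net secondary income = 170.1
Current account = -32.1 + (-240.6) + 170.1 = -102.6
Financial account = -(-102.6 + 87.0) = 15.6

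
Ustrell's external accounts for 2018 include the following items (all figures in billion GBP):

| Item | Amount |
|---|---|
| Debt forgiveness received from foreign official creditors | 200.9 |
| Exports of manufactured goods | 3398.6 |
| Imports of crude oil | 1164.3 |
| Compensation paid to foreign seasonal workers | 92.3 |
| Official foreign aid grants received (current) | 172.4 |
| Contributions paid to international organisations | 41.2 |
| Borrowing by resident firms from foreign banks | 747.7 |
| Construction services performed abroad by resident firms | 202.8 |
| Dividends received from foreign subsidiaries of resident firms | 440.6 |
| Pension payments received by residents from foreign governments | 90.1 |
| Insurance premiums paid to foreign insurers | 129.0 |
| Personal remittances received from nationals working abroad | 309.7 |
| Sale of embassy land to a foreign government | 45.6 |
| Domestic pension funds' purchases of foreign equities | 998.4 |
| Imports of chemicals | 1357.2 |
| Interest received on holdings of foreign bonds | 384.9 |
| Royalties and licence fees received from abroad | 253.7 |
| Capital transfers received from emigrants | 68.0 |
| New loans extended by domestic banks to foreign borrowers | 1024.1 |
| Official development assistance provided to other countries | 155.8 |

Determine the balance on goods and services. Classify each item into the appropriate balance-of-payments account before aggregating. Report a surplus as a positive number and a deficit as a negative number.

1204.6

Goods: -1164.3 + 3398.6 - 1357.2 = 877.1
Services: 253.7 + 202.8 - 129.0 = 327.5
Trade balance = 877.1 + 327.5 = 1204.6
(Excluded from the trade balance — capital account: debt forgiveness received from foreign official creditors 200.9, sale of embassy land to a foreign government 45.6, capital transfers received from emigrants 68.0; primary income: compensation paid to foreign seasonal workers 92.3, dividends received from foreign subsidiaries of resident firms 440.6, interest received on holdings of foreign bonds 384.9; secondary income: official foreign aid grants received (current) 172.4, contributions paid to international organisations 41.2, pension payments received by residents from foreign governments 90.1, personal remittances received from nationals working abroad 309.7, official development assistance provided to other countries 155.8; financial account: borrowing by resident firms from foreign banks 747.7, domestic pension funds' purchases of foreign equities 998.4, new loans extended by domestic banks to foreign borrowers 1024.1.)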